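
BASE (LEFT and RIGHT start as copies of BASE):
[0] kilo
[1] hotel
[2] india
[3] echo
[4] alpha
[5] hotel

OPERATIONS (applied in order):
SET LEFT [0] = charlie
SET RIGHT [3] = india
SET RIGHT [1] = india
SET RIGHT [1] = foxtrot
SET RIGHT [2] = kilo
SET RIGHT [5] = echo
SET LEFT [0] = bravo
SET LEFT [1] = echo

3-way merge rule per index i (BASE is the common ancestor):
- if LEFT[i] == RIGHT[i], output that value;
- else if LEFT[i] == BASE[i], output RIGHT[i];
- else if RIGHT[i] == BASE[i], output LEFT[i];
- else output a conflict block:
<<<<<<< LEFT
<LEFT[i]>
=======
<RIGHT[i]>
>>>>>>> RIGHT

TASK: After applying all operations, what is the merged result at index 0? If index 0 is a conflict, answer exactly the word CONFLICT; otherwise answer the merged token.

Final LEFT:  [bravo, echo, india, echo, alpha, hotel]
Final RIGHT: [kilo, foxtrot, kilo, india, alpha, echo]
i=0: L=bravo, R=kilo=BASE -> take LEFT -> bravo
i=1: BASE=hotel L=echo R=foxtrot all differ -> CONFLICT
i=2: L=india=BASE, R=kilo -> take RIGHT -> kilo
i=3: L=echo=BASE, R=india -> take RIGHT -> india
i=4: L=alpha R=alpha -> agree -> alpha
i=5: L=hotel=BASE, R=echo -> take RIGHT -> echo
Index 0 -> bravo

Answer: bravo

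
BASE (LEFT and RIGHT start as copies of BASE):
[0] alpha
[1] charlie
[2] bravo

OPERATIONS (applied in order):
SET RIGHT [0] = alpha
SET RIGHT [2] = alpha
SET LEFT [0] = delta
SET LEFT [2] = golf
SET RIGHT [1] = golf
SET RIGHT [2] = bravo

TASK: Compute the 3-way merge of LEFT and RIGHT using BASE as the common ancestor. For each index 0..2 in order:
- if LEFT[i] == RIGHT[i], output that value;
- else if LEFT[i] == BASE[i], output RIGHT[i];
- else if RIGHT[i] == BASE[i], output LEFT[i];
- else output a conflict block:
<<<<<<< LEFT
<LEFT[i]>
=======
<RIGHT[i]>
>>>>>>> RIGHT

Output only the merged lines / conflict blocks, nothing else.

Answer: delta
golf
golf

Derivation:
Final LEFT:  [delta, charlie, golf]
Final RIGHT: [alpha, golf, bravo]
i=0: L=delta, R=alpha=BASE -> take LEFT -> delta
i=1: L=charlie=BASE, R=golf -> take RIGHT -> golf
i=2: L=golf, R=bravo=BASE -> take LEFT -> golf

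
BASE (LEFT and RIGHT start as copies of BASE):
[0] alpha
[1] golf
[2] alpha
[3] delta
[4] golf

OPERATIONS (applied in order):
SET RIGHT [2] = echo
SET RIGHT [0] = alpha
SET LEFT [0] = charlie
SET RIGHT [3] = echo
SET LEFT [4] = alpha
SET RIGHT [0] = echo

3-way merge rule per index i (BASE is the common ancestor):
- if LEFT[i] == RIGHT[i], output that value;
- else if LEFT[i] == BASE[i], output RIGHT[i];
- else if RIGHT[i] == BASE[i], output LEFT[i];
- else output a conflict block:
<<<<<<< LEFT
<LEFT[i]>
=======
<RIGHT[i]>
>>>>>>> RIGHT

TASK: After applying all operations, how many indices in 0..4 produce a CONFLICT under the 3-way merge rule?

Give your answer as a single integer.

Final LEFT:  [charlie, golf, alpha, delta, alpha]
Final RIGHT: [echo, golf, echo, echo, golf]
i=0: BASE=alpha L=charlie R=echo all differ -> CONFLICT
i=1: L=golf R=golf -> agree -> golf
i=2: L=alpha=BASE, R=echo -> take RIGHT -> echo
i=3: L=delta=BASE, R=echo -> take RIGHT -> echo
i=4: L=alpha, R=golf=BASE -> take LEFT -> alpha
Conflict count: 1

Answer: 1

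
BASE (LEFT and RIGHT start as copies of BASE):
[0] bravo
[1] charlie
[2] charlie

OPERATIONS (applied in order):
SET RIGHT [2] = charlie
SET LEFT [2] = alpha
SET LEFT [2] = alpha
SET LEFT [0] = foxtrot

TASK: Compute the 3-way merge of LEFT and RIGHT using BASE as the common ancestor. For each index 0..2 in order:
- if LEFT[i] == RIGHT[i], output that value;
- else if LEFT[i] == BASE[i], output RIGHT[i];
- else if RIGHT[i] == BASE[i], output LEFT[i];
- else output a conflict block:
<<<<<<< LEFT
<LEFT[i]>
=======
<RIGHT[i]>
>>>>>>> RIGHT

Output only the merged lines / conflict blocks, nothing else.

Answer: foxtrot
charlie
alpha

Derivation:
Final LEFT:  [foxtrot, charlie, alpha]
Final RIGHT: [bravo, charlie, charlie]
i=0: L=foxtrot, R=bravo=BASE -> take LEFT -> foxtrot
i=1: L=charlie R=charlie -> agree -> charlie
i=2: L=alpha, R=charlie=BASE -> take LEFT -> alpha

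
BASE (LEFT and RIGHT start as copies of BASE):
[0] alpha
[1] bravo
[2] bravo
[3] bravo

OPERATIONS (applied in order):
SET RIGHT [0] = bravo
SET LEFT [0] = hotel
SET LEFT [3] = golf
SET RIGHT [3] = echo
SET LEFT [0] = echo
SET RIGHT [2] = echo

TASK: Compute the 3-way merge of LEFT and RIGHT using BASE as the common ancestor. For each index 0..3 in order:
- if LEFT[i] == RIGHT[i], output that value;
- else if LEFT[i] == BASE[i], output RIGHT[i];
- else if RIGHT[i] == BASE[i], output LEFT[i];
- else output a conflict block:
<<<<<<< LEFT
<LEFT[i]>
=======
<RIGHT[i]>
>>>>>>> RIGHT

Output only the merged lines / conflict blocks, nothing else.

Final LEFT:  [echo, bravo, bravo, golf]
Final RIGHT: [bravo, bravo, echo, echo]
i=0: BASE=alpha L=echo R=bravo all differ -> CONFLICT
i=1: L=bravo R=bravo -> agree -> bravo
i=2: L=bravo=BASE, R=echo -> take RIGHT -> echo
i=3: BASE=bravo L=golf R=echo all differ -> CONFLICT

Answer: <<<<<<< LEFT
echo
=======
bravo
>>>>>>> RIGHT
bravo
echo
<<<<<<< LEFT
golf
=======
echo
>>>>>>> RIGHT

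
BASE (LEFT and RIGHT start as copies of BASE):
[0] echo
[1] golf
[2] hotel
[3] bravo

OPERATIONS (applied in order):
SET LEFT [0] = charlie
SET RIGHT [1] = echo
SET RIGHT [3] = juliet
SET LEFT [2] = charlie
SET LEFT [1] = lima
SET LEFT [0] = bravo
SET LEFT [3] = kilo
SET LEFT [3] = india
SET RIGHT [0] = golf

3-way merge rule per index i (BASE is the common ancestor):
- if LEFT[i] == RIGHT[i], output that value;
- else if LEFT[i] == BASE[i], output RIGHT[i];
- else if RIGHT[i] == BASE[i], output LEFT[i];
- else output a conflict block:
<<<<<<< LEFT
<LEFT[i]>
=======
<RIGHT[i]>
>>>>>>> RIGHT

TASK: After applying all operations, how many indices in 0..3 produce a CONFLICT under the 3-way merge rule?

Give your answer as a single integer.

Answer: 3

Derivation:
Final LEFT:  [bravo, lima, charlie, india]
Final RIGHT: [golf, echo, hotel, juliet]
i=0: BASE=echo L=bravo R=golf all differ -> CONFLICT
i=1: BASE=golf L=lima R=echo all differ -> CONFLICT
i=2: L=charlie, R=hotel=BASE -> take LEFT -> charlie
i=3: BASE=bravo L=india R=juliet all differ -> CONFLICT
Conflict count: 3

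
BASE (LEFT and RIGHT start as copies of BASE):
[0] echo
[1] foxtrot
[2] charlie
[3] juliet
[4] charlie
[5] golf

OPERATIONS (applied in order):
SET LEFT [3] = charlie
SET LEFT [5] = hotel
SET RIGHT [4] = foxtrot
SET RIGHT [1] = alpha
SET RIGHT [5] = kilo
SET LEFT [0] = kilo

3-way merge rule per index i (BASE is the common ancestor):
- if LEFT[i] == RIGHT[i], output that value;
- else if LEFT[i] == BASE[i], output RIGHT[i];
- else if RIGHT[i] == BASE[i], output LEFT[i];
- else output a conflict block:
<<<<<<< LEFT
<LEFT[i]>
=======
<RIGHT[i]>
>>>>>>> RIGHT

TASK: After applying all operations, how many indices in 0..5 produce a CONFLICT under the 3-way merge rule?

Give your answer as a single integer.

Answer: 1

Derivation:
Final LEFT:  [kilo, foxtrot, charlie, charlie, charlie, hotel]
Final RIGHT: [echo, alpha, charlie, juliet, foxtrot, kilo]
i=0: L=kilo, R=echo=BASE -> take LEFT -> kilo
i=1: L=foxtrot=BASE, R=alpha -> take RIGHT -> alpha
i=2: L=charlie R=charlie -> agree -> charlie
i=3: L=charlie, R=juliet=BASE -> take LEFT -> charlie
i=4: L=charlie=BASE, R=foxtrot -> take RIGHT -> foxtrot
i=5: BASE=golf L=hotel R=kilo all differ -> CONFLICT
Conflict count: 1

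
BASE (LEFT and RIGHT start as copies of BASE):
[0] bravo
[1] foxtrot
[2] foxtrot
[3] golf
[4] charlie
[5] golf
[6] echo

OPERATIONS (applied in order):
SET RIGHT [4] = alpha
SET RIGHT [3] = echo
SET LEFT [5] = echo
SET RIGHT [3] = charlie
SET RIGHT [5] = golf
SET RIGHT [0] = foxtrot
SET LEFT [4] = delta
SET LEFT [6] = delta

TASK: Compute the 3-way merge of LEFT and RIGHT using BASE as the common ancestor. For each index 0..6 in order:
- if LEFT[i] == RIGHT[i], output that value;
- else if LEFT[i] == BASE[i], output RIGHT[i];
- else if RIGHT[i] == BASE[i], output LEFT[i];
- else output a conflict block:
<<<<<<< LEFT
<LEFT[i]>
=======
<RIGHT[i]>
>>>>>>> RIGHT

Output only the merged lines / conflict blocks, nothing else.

Final LEFT:  [bravo, foxtrot, foxtrot, golf, delta, echo, delta]
Final RIGHT: [foxtrot, foxtrot, foxtrot, charlie, alpha, golf, echo]
i=0: L=bravo=BASE, R=foxtrot -> take RIGHT -> foxtrot
i=1: L=foxtrot R=foxtrot -> agree -> foxtrot
i=2: L=foxtrot R=foxtrot -> agree -> foxtrot
i=3: L=golf=BASE, R=charlie -> take RIGHT -> charlie
i=4: BASE=charlie L=delta R=alpha all differ -> CONFLICT
i=5: L=echo, R=golf=BASE -> take LEFT -> echo
i=6: L=delta, R=echo=BASE -> take LEFT -> delta

Answer: foxtrot
foxtrot
foxtrot
charlie
<<<<<<< LEFT
delta
=======
alpha
>>>>>>> RIGHT
echo
delta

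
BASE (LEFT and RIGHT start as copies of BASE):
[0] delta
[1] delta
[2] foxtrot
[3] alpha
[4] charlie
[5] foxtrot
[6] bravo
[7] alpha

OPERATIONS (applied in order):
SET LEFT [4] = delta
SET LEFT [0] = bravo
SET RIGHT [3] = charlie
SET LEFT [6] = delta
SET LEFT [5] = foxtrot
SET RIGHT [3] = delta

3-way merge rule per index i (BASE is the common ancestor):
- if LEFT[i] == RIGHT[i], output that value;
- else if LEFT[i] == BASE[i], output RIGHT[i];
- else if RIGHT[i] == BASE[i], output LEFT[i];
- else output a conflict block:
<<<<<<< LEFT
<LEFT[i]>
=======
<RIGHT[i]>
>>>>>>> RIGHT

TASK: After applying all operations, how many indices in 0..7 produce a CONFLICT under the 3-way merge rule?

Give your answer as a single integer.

Final LEFT:  [bravo, delta, foxtrot, alpha, delta, foxtrot, delta, alpha]
Final RIGHT: [delta, delta, foxtrot, delta, charlie, foxtrot, bravo, alpha]
i=0: L=bravo, R=delta=BASE -> take LEFT -> bravo
i=1: L=delta R=delta -> agree -> delta
i=2: L=foxtrot R=foxtrot -> agree -> foxtrot
i=3: L=alpha=BASE, R=delta -> take RIGHT -> delta
i=4: L=delta, R=charlie=BASE -> take LEFT -> delta
i=5: L=foxtrot R=foxtrot -> agree -> foxtrot
i=6: L=delta, R=bravo=BASE -> take LEFT -> delta
i=7: L=alpha R=alpha -> agree -> alpha
Conflict count: 0

Answer: 0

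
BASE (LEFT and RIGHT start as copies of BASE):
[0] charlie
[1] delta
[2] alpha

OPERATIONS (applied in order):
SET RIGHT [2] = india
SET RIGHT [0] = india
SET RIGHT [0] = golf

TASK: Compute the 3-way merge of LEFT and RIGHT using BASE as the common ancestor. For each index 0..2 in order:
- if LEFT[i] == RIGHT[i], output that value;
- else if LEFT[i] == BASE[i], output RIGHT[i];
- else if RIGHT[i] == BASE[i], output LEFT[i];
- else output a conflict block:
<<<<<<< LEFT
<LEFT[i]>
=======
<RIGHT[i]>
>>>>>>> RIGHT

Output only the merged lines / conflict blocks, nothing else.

Answer: golf
delta
india

Derivation:
Final LEFT:  [charlie, delta, alpha]
Final RIGHT: [golf, delta, india]
i=0: L=charlie=BASE, R=golf -> take RIGHT -> golf
i=1: L=delta R=delta -> agree -> delta
i=2: L=alpha=BASE, R=india -> take RIGHT -> india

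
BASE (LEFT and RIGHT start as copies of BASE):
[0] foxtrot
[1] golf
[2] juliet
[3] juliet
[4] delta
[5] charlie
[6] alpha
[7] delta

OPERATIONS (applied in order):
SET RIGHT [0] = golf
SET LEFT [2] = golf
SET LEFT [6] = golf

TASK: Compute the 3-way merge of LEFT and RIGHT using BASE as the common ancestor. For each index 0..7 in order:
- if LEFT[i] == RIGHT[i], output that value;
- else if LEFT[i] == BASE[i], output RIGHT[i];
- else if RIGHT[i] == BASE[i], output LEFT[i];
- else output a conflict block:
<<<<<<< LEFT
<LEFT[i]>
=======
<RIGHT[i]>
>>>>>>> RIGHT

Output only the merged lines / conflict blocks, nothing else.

Final LEFT:  [foxtrot, golf, golf, juliet, delta, charlie, golf, delta]
Final RIGHT: [golf, golf, juliet, juliet, delta, charlie, alpha, delta]
i=0: L=foxtrot=BASE, R=golf -> take RIGHT -> golf
i=1: L=golf R=golf -> agree -> golf
i=2: L=golf, R=juliet=BASE -> take LEFT -> golf
i=3: L=juliet R=juliet -> agree -> juliet
i=4: L=delta R=delta -> agree -> delta
i=5: L=charlie R=charlie -> agree -> charlie
i=6: L=golf, R=alpha=BASE -> take LEFT -> golf
i=7: L=delta R=delta -> agree -> delta

Answer: golf
golf
golf
juliet
delta
charlie
golf
delta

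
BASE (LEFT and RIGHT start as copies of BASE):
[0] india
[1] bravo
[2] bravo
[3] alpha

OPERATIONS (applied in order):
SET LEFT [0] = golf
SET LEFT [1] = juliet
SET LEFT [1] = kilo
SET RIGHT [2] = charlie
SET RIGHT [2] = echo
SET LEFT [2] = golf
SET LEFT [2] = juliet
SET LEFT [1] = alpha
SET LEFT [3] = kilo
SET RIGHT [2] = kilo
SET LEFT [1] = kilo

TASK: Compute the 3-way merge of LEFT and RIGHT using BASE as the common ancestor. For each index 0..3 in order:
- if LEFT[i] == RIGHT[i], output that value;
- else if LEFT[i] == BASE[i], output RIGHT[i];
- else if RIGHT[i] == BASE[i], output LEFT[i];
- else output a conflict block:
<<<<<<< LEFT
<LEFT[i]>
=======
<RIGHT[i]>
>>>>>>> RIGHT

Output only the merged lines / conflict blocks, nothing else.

Final LEFT:  [golf, kilo, juliet, kilo]
Final RIGHT: [india, bravo, kilo, alpha]
i=0: L=golf, R=india=BASE -> take LEFT -> golf
i=1: L=kilo, R=bravo=BASE -> take LEFT -> kilo
i=2: BASE=bravo L=juliet R=kilo all differ -> CONFLICT
i=3: L=kilo, R=alpha=BASE -> take LEFT -> kilo

Answer: golf
kilo
<<<<<<< LEFT
juliet
=======
kilo
>>>>>>> RIGHT
kilo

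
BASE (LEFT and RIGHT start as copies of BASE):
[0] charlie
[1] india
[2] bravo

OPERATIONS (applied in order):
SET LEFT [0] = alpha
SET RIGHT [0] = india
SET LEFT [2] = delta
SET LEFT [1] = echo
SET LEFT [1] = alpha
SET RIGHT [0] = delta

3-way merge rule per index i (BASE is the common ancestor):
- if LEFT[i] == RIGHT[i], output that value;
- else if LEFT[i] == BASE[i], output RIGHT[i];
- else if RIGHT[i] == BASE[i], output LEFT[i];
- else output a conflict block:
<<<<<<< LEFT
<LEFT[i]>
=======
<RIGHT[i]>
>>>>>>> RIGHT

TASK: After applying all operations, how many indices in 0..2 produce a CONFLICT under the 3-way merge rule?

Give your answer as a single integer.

Final LEFT:  [alpha, alpha, delta]
Final RIGHT: [delta, india, bravo]
i=0: BASE=charlie L=alpha R=delta all differ -> CONFLICT
i=1: L=alpha, R=india=BASE -> take LEFT -> alpha
i=2: L=delta, R=bravo=BASE -> take LEFT -> delta
Conflict count: 1

Answer: 1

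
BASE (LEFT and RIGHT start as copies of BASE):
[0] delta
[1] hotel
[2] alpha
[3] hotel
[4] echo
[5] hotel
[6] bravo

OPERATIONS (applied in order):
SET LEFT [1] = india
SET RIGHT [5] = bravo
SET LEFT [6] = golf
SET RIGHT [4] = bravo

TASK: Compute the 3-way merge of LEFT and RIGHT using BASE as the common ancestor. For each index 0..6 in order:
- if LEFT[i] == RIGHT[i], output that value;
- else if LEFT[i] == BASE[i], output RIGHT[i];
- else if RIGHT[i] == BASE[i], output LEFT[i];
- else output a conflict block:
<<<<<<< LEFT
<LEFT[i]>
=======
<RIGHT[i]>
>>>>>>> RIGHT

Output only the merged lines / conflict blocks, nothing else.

Answer: delta
india
alpha
hotel
bravo
bravo
golf

Derivation:
Final LEFT:  [delta, india, alpha, hotel, echo, hotel, golf]
Final RIGHT: [delta, hotel, alpha, hotel, bravo, bravo, bravo]
i=0: L=delta R=delta -> agree -> delta
i=1: L=india, R=hotel=BASE -> take LEFT -> india
i=2: L=alpha R=alpha -> agree -> alpha
i=3: L=hotel R=hotel -> agree -> hotel
i=4: L=echo=BASE, R=bravo -> take RIGHT -> bravo
i=5: L=hotel=BASE, R=bravo -> take RIGHT -> bravo
i=6: L=golf, R=bravo=BASE -> take LEFT -> golf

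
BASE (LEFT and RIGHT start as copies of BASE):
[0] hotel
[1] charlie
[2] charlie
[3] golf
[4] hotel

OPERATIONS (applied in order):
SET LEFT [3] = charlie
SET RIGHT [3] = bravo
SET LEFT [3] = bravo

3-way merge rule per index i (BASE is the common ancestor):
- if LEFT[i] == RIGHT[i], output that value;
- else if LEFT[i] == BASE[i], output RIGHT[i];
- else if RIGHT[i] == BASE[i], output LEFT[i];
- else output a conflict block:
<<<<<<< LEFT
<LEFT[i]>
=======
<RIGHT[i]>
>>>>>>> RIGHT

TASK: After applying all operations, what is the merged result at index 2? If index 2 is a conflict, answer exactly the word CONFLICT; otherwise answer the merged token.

Final LEFT:  [hotel, charlie, charlie, bravo, hotel]
Final RIGHT: [hotel, charlie, charlie, bravo, hotel]
i=0: L=hotel R=hotel -> agree -> hotel
i=1: L=charlie R=charlie -> agree -> charlie
i=2: L=charlie R=charlie -> agree -> charlie
i=3: L=bravo R=bravo -> agree -> bravo
i=4: L=hotel R=hotel -> agree -> hotel
Index 2 -> charlie

Answer: charlie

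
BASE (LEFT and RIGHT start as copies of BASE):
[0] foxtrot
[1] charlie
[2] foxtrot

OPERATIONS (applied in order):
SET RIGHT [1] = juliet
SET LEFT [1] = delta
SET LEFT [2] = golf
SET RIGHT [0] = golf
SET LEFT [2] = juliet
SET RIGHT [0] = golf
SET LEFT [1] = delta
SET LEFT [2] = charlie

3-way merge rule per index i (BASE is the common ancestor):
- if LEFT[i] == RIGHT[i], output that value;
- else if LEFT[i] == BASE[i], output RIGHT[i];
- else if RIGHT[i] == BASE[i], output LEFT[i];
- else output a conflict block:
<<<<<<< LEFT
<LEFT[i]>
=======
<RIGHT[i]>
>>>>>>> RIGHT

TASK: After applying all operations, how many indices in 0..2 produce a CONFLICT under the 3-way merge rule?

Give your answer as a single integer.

Answer: 1

Derivation:
Final LEFT:  [foxtrot, delta, charlie]
Final RIGHT: [golf, juliet, foxtrot]
i=0: L=foxtrot=BASE, R=golf -> take RIGHT -> golf
i=1: BASE=charlie L=delta R=juliet all differ -> CONFLICT
i=2: L=charlie, R=foxtrot=BASE -> take LEFT -> charlie
Conflict count: 1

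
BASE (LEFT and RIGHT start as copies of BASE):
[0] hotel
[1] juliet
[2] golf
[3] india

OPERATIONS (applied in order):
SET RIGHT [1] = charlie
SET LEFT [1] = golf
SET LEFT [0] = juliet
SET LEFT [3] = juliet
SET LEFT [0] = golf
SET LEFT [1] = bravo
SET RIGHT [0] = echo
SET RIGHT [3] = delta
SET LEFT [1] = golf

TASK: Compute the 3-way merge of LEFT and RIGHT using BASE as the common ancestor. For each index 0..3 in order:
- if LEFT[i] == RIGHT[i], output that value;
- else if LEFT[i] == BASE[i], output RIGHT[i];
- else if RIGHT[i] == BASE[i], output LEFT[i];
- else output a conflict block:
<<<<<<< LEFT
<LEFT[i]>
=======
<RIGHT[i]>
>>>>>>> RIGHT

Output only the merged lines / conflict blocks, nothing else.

Answer: <<<<<<< LEFT
golf
=======
echo
>>>>>>> RIGHT
<<<<<<< LEFT
golf
=======
charlie
>>>>>>> RIGHT
golf
<<<<<<< LEFT
juliet
=======
delta
>>>>>>> RIGHT

Derivation:
Final LEFT:  [golf, golf, golf, juliet]
Final RIGHT: [echo, charlie, golf, delta]
i=0: BASE=hotel L=golf R=echo all differ -> CONFLICT
i=1: BASE=juliet L=golf R=charlie all differ -> CONFLICT
i=2: L=golf R=golf -> agree -> golf
i=3: BASE=india L=juliet R=delta all differ -> CONFLICT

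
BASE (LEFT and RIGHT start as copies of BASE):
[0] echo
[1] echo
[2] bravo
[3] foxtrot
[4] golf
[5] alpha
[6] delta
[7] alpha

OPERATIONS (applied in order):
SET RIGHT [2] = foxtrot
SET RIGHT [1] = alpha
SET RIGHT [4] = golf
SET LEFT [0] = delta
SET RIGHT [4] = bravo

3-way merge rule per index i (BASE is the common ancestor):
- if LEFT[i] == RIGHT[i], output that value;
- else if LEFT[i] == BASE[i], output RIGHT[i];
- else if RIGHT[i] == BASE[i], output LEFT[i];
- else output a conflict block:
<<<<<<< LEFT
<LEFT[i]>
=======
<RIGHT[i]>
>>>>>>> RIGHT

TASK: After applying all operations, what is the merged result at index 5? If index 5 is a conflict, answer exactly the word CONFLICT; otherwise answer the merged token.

Final LEFT:  [delta, echo, bravo, foxtrot, golf, alpha, delta, alpha]
Final RIGHT: [echo, alpha, foxtrot, foxtrot, bravo, alpha, delta, alpha]
i=0: L=delta, R=echo=BASE -> take LEFT -> delta
i=1: L=echo=BASE, R=alpha -> take RIGHT -> alpha
i=2: L=bravo=BASE, R=foxtrot -> take RIGHT -> foxtrot
i=3: L=foxtrot R=foxtrot -> agree -> foxtrot
i=4: L=golf=BASE, R=bravo -> take RIGHT -> bravo
i=5: L=alpha R=alpha -> agree -> alpha
i=6: L=delta R=delta -> agree -> delta
i=7: L=alpha R=alpha -> agree -> alpha
Index 5 -> alpha

Answer: alpha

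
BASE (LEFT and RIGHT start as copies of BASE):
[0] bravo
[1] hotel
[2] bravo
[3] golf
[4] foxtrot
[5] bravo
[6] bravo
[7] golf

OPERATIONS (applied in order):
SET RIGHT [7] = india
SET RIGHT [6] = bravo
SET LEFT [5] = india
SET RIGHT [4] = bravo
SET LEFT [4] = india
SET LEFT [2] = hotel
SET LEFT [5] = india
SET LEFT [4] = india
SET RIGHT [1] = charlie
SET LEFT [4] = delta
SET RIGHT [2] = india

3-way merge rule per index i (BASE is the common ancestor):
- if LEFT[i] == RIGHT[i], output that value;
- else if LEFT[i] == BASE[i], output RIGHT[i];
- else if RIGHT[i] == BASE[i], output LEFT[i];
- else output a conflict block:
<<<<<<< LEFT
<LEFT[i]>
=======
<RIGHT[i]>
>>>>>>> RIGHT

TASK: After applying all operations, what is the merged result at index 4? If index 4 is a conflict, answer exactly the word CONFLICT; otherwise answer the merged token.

Answer: CONFLICT

Derivation:
Final LEFT:  [bravo, hotel, hotel, golf, delta, india, bravo, golf]
Final RIGHT: [bravo, charlie, india, golf, bravo, bravo, bravo, india]
i=0: L=bravo R=bravo -> agree -> bravo
i=1: L=hotel=BASE, R=charlie -> take RIGHT -> charlie
i=2: BASE=bravo L=hotel R=india all differ -> CONFLICT
i=3: L=golf R=golf -> agree -> golf
i=4: BASE=foxtrot L=delta R=bravo all differ -> CONFLICT
i=5: L=india, R=bravo=BASE -> take LEFT -> india
i=6: L=bravo R=bravo -> agree -> bravo
i=7: L=golf=BASE, R=india -> take RIGHT -> india
Index 4 -> CONFLICT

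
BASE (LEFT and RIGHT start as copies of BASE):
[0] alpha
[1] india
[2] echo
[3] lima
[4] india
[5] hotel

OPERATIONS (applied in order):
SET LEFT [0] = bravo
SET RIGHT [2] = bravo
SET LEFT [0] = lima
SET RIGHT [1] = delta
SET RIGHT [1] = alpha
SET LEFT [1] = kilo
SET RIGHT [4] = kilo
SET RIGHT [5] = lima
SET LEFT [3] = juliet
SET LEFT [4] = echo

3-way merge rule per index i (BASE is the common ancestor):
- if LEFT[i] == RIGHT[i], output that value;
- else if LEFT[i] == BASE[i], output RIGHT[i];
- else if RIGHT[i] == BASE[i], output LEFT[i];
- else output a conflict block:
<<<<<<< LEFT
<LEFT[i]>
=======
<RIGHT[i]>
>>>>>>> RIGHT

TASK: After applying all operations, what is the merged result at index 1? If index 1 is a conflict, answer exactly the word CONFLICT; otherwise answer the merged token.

Answer: CONFLICT

Derivation:
Final LEFT:  [lima, kilo, echo, juliet, echo, hotel]
Final RIGHT: [alpha, alpha, bravo, lima, kilo, lima]
i=0: L=lima, R=alpha=BASE -> take LEFT -> lima
i=1: BASE=india L=kilo R=alpha all differ -> CONFLICT
i=2: L=echo=BASE, R=bravo -> take RIGHT -> bravo
i=3: L=juliet, R=lima=BASE -> take LEFT -> juliet
i=4: BASE=india L=echo R=kilo all differ -> CONFLICT
i=5: L=hotel=BASE, R=lima -> take RIGHT -> lima
Index 1 -> CONFLICT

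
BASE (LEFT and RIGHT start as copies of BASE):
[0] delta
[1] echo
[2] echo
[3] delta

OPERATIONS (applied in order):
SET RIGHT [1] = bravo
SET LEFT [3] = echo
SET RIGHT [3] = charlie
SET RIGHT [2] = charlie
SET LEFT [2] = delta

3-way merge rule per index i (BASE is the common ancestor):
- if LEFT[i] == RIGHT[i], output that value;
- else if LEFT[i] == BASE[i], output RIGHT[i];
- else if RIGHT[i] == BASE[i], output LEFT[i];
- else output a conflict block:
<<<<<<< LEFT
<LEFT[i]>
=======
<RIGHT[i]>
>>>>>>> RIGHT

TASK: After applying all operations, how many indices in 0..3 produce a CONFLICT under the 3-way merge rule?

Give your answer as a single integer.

Final LEFT:  [delta, echo, delta, echo]
Final RIGHT: [delta, bravo, charlie, charlie]
i=0: L=delta R=delta -> agree -> delta
i=1: L=echo=BASE, R=bravo -> take RIGHT -> bravo
i=2: BASE=echo L=delta R=charlie all differ -> CONFLICT
i=3: BASE=delta L=echo R=charlie all differ -> CONFLICT
Conflict count: 2

Answer: 2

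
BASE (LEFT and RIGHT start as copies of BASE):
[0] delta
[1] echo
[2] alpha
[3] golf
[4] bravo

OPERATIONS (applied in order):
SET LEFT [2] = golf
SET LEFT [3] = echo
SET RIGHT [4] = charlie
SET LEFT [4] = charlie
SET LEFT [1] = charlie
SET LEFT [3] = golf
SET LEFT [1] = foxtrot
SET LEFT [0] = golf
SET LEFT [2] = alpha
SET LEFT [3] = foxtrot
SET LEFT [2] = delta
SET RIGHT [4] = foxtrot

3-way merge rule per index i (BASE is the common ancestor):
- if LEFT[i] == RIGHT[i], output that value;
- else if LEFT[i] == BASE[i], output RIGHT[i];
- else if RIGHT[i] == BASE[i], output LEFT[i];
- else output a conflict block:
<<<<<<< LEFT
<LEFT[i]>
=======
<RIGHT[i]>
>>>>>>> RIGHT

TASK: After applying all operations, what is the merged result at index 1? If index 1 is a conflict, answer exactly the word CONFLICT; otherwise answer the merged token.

Answer: foxtrot

Derivation:
Final LEFT:  [golf, foxtrot, delta, foxtrot, charlie]
Final RIGHT: [delta, echo, alpha, golf, foxtrot]
i=0: L=golf, R=delta=BASE -> take LEFT -> golf
i=1: L=foxtrot, R=echo=BASE -> take LEFT -> foxtrot
i=2: L=delta, R=alpha=BASE -> take LEFT -> delta
i=3: L=foxtrot, R=golf=BASE -> take LEFT -> foxtrot
i=4: BASE=bravo L=charlie R=foxtrot all differ -> CONFLICT
Index 1 -> foxtrot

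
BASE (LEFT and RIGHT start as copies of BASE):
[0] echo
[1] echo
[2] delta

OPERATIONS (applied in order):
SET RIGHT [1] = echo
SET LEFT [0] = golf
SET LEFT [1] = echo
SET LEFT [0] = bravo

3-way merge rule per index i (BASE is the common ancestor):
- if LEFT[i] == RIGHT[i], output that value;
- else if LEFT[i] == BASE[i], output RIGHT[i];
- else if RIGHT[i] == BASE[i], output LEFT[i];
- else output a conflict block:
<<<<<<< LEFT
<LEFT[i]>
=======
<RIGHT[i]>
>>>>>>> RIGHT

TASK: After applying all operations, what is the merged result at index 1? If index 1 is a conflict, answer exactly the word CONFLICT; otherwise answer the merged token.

Answer: echo

Derivation:
Final LEFT:  [bravo, echo, delta]
Final RIGHT: [echo, echo, delta]
i=0: L=bravo, R=echo=BASE -> take LEFT -> bravo
i=1: L=echo R=echo -> agree -> echo
i=2: L=delta R=delta -> agree -> delta
Index 1 -> echo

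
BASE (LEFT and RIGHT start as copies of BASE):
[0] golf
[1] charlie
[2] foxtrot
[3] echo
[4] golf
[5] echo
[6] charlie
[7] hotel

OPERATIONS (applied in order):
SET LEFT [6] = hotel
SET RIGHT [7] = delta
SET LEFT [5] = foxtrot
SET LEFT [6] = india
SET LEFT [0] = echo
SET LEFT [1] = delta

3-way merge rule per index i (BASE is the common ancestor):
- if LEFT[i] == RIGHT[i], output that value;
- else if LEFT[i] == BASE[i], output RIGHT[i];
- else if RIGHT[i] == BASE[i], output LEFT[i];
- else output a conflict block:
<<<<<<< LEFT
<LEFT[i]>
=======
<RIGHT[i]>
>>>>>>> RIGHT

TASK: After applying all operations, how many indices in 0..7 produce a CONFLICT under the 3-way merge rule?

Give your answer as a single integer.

Final LEFT:  [echo, delta, foxtrot, echo, golf, foxtrot, india, hotel]
Final RIGHT: [golf, charlie, foxtrot, echo, golf, echo, charlie, delta]
i=0: L=echo, R=golf=BASE -> take LEFT -> echo
i=1: L=delta, R=charlie=BASE -> take LEFT -> delta
i=2: L=foxtrot R=foxtrot -> agree -> foxtrot
i=3: L=echo R=echo -> agree -> echo
i=4: L=golf R=golf -> agree -> golf
i=5: L=foxtrot, R=echo=BASE -> take LEFT -> foxtrot
i=6: L=india, R=charlie=BASE -> take LEFT -> india
i=7: L=hotel=BASE, R=delta -> take RIGHT -> delta
Conflict count: 0

Answer: 0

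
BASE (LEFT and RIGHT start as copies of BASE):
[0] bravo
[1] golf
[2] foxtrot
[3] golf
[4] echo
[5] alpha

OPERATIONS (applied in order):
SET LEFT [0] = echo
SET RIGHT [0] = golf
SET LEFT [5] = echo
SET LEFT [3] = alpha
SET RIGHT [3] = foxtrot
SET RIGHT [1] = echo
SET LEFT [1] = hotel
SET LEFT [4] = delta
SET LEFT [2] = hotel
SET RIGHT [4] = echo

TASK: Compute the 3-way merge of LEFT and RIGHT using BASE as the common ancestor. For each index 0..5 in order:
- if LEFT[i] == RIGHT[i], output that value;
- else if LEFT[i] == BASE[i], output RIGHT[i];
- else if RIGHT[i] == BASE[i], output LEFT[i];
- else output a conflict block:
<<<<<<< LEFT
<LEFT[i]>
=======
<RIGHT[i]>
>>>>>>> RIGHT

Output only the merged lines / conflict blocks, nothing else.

Answer: <<<<<<< LEFT
echo
=======
golf
>>>>>>> RIGHT
<<<<<<< LEFT
hotel
=======
echo
>>>>>>> RIGHT
hotel
<<<<<<< LEFT
alpha
=======
foxtrot
>>>>>>> RIGHT
delta
echo

Derivation:
Final LEFT:  [echo, hotel, hotel, alpha, delta, echo]
Final RIGHT: [golf, echo, foxtrot, foxtrot, echo, alpha]
i=0: BASE=bravo L=echo R=golf all differ -> CONFLICT
i=1: BASE=golf L=hotel R=echo all differ -> CONFLICT
i=2: L=hotel, R=foxtrot=BASE -> take LEFT -> hotel
i=3: BASE=golf L=alpha R=foxtrot all differ -> CONFLICT
i=4: L=delta, R=echo=BASE -> take LEFT -> delta
i=5: L=echo, R=alpha=BASE -> take LEFT -> echo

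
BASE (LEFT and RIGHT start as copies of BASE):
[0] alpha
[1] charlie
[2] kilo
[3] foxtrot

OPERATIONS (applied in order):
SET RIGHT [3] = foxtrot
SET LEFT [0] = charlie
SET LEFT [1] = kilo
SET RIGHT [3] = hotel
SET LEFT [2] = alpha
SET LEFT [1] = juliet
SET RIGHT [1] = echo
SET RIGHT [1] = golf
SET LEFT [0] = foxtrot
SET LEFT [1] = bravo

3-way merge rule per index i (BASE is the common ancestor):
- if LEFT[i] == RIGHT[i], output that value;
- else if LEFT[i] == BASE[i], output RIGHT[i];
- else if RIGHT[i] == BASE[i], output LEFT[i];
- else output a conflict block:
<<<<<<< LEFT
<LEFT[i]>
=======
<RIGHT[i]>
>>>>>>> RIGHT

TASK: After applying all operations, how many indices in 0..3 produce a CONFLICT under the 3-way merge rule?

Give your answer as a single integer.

Final LEFT:  [foxtrot, bravo, alpha, foxtrot]
Final RIGHT: [alpha, golf, kilo, hotel]
i=0: L=foxtrot, R=alpha=BASE -> take LEFT -> foxtrot
i=1: BASE=charlie L=bravo R=golf all differ -> CONFLICT
i=2: L=alpha, R=kilo=BASE -> take LEFT -> alpha
i=3: L=foxtrot=BASE, R=hotel -> take RIGHT -> hotel
Conflict count: 1

Answer: 1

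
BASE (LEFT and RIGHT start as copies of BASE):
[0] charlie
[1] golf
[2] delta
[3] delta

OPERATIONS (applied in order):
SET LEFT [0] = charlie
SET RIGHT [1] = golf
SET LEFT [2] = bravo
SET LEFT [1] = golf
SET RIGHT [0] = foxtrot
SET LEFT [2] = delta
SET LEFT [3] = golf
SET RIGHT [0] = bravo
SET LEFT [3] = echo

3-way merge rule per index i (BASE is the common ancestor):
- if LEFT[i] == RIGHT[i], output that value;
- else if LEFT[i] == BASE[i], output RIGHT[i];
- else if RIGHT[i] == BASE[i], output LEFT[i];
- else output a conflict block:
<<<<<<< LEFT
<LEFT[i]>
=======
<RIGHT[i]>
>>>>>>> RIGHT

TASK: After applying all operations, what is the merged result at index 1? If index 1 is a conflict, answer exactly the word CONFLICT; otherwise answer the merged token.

Final LEFT:  [charlie, golf, delta, echo]
Final RIGHT: [bravo, golf, delta, delta]
i=0: L=charlie=BASE, R=bravo -> take RIGHT -> bravo
i=1: L=golf R=golf -> agree -> golf
i=2: L=delta R=delta -> agree -> delta
i=3: L=echo, R=delta=BASE -> take LEFT -> echo
Index 1 -> golf

Answer: golf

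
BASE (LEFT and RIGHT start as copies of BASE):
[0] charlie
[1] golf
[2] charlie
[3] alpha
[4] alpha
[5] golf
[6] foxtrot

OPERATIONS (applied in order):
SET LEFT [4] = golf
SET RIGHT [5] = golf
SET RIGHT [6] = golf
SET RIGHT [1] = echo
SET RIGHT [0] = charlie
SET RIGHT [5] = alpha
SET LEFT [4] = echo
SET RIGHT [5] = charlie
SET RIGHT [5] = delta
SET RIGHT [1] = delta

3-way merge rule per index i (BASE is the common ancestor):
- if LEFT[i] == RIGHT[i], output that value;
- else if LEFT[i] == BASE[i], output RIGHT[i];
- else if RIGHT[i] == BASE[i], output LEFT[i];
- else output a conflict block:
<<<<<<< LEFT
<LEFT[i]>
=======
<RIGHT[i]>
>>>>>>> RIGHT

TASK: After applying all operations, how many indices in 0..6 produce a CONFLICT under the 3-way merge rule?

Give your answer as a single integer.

Final LEFT:  [charlie, golf, charlie, alpha, echo, golf, foxtrot]
Final RIGHT: [charlie, delta, charlie, alpha, alpha, delta, golf]
i=0: L=charlie R=charlie -> agree -> charlie
i=1: L=golf=BASE, R=delta -> take RIGHT -> delta
i=2: L=charlie R=charlie -> agree -> charlie
i=3: L=alpha R=alpha -> agree -> alpha
i=4: L=echo, R=alpha=BASE -> take LEFT -> echo
i=5: L=golf=BASE, R=delta -> take RIGHT -> delta
i=6: L=foxtrot=BASE, R=golf -> take RIGHT -> golf
Conflict count: 0

Answer: 0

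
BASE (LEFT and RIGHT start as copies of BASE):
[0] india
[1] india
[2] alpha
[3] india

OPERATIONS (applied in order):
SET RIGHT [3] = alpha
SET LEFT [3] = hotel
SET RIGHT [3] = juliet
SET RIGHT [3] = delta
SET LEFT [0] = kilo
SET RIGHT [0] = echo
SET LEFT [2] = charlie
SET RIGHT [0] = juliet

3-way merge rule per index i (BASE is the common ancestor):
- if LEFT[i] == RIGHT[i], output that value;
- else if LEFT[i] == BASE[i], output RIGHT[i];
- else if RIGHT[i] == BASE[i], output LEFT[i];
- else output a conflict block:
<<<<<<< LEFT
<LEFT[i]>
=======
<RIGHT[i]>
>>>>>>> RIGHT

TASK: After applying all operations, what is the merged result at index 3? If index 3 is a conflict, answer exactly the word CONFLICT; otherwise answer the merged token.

Final LEFT:  [kilo, india, charlie, hotel]
Final RIGHT: [juliet, india, alpha, delta]
i=0: BASE=india L=kilo R=juliet all differ -> CONFLICT
i=1: L=india R=india -> agree -> india
i=2: L=charlie, R=alpha=BASE -> take LEFT -> charlie
i=3: BASE=india L=hotel R=delta all differ -> CONFLICT
Index 3 -> CONFLICT

Answer: CONFLICT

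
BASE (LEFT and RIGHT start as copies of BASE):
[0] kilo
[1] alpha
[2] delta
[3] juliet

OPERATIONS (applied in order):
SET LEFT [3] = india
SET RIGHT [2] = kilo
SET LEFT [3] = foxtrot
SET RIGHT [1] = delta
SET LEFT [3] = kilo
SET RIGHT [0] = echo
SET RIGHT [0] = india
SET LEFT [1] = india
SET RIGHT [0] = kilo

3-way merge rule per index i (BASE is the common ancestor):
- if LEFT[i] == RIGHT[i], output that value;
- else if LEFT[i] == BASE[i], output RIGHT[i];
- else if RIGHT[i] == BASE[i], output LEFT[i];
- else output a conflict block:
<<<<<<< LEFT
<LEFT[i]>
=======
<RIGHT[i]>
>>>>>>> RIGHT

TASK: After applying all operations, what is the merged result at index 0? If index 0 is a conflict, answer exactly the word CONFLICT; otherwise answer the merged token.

Final LEFT:  [kilo, india, delta, kilo]
Final RIGHT: [kilo, delta, kilo, juliet]
i=0: L=kilo R=kilo -> agree -> kilo
i=1: BASE=alpha L=india R=delta all differ -> CONFLICT
i=2: L=delta=BASE, R=kilo -> take RIGHT -> kilo
i=3: L=kilo, R=juliet=BASE -> take LEFT -> kilo
Index 0 -> kilo

Answer: kilo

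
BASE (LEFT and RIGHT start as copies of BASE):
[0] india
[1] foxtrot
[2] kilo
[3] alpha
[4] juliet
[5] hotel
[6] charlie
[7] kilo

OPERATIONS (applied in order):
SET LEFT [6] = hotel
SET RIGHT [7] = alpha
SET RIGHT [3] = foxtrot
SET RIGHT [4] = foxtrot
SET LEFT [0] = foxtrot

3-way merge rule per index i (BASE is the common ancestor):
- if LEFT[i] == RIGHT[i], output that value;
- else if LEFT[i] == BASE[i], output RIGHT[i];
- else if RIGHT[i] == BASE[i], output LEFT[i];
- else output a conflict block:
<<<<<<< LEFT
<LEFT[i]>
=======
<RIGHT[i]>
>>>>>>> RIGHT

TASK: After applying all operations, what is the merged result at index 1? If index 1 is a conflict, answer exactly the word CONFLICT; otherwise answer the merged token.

Answer: foxtrot

Derivation:
Final LEFT:  [foxtrot, foxtrot, kilo, alpha, juliet, hotel, hotel, kilo]
Final RIGHT: [india, foxtrot, kilo, foxtrot, foxtrot, hotel, charlie, alpha]
i=0: L=foxtrot, R=india=BASE -> take LEFT -> foxtrot
i=1: L=foxtrot R=foxtrot -> agree -> foxtrot
i=2: L=kilo R=kilo -> agree -> kilo
i=3: L=alpha=BASE, R=foxtrot -> take RIGHT -> foxtrot
i=4: L=juliet=BASE, R=foxtrot -> take RIGHT -> foxtrot
i=5: L=hotel R=hotel -> agree -> hotel
i=6: L=hotel, R=charlie=BASE -> take LEFT -> hotel
i=7: L=kilo=BASE, R=alpha -> take RIGHT -> alpha
Index 1 -> foxtrot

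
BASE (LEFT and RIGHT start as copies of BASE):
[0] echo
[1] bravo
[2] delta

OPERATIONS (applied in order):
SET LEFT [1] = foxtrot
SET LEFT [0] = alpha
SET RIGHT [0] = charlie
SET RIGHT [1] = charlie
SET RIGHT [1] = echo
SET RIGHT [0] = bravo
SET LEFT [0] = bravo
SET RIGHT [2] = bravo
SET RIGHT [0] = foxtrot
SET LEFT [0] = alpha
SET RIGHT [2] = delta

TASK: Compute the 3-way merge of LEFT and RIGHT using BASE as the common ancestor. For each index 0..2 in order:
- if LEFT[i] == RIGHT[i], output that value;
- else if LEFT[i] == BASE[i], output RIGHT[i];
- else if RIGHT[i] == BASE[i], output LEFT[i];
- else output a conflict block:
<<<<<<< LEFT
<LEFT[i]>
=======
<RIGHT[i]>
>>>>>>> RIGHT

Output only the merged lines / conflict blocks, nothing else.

Answer: <<<<<<< LEFT
alpha
=======
foxtrot
>>>>>>> RIGHT
<<<<<<< LEFT
foxtrot
=======
echo
>>>>>>> RIGHT
delta

Derivation:
Final LEFT:  [alpha, foxtrot, delta]
Final RIGHT: [foxtrot, echo, delta]
i=0: BASE=echo L=alpha R=foxtrot all differ -> CONFLICT
i=1: BASE=bravo L=foxtrot R=echo all differ -> CONFLICT
i=2: L=delta R=delta -> agree -> delta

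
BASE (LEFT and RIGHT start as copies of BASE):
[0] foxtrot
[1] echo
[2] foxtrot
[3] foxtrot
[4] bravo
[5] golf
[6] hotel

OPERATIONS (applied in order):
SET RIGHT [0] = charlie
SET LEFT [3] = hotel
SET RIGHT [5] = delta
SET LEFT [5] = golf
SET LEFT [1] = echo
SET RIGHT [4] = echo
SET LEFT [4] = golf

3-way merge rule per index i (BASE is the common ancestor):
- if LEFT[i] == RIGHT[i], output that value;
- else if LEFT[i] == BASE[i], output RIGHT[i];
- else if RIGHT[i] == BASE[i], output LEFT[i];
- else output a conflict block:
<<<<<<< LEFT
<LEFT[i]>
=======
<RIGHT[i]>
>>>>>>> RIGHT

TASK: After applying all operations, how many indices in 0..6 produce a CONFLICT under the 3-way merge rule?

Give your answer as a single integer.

Answer: 1

Derivation:
Final LEFT:  [foxtrot, echo, foxtrot, hotel, golf, golf, hotel]
Final RIGHT: [charlie, echo, foxtrot, foxtrot, echo, delta, hotel]
i=0: L=foxtrot=BASE, R=charlie -> take RIGHT -> charlie
i=1: L=echo R=echo -> agree -> echo
i=2: L=foxtrot R=foxtrot -> agree -> foxtrot
i=3: L=hotel, R=foxtrot=BASE -> take LEFT -> hotel
i=4: BASE=bravo L=golf R=echo all differ -> CONFLICT
i=5: L=golf=BASE, R=delta -> take RIGHT -> delta
i=6: L=hotel R=hotel -> agree -> hotel
Conflict count: 1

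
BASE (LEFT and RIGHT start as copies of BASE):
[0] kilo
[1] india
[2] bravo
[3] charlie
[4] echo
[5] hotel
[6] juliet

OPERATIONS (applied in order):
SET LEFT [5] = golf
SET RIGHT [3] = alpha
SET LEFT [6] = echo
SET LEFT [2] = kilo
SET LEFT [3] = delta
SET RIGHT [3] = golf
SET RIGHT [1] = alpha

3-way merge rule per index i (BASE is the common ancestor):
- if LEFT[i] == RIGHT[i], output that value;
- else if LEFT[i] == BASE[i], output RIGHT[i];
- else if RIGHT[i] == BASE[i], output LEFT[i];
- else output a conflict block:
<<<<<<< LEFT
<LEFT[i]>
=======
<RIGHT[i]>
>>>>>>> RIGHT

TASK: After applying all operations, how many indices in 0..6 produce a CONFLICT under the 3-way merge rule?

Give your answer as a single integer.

Final LEFT:  [kilo, india, kilo, delta, echo, golf, echo]
Final RIGHT: [kilo, alpha, bravo, golf, echo, hotel, juliet]
i=0: L=kilo R=kilo -> agree -> kilo
i=1: L=india=BASE, R=alpha -> take RIGHT -> alpha
i=2: L=kilo, R=bravo=BASE -> take LEFT -> kilo
i=3: BASE=charlie L=delta R=golf all differ -> CONFLICT
i=4: L=echo R=echo -> agree -> echo
i=5: L=golf, R=hotel=BASE -> take LEFT -> golf
i=6: L=echo, R=juliet=BASE -> take LEFT -> echo
Conflict count: 1

Answer: 1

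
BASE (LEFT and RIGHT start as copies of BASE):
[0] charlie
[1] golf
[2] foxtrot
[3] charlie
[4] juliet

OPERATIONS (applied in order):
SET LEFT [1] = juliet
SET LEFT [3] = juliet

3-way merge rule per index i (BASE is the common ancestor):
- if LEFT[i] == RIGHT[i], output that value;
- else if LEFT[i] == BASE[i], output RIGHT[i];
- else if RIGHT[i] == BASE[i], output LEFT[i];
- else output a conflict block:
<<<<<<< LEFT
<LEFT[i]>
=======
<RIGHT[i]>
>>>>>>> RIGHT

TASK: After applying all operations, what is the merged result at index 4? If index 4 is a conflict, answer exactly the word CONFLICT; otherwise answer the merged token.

Final LEFT:  [charlie, juliet, foxtrot, juliet, juliet]
Final RIGHT: [charlie, golf, foxtrot, charlie, juliet]
i=0: L=charlie R=charlie -> agree -> charlie
i=1: L=juliet, R=golf=BASE -> take LEFT -> juliet
i=2: L=foxtrot R=foxtrot -> agree -> foxtrot
i=3: L=juliet, R=charlie=BASE -> take LEFT -> juliet
i=4: L=juliet R=juliet -> agree -> juliet
Index 4 -> juliet

Answer: juliet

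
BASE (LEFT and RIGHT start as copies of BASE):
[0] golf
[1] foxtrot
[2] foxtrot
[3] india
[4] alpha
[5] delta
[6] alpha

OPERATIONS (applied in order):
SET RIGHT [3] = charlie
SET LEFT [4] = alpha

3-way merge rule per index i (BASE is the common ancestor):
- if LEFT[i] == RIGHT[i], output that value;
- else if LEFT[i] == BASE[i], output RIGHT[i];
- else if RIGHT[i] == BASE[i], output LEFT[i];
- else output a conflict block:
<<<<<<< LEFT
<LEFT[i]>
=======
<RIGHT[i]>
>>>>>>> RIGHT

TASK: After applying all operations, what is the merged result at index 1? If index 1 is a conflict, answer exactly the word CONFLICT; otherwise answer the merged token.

Final LEFT:  [golf, foxtrot, foxtrot, india, alpha, delta, alpha]
Final RIGHT: [golf, foxtrot, foxtrot, charlie, alpha, delta, alpha]
i=0: L=golf R=golf -> agree -> golf
i=1: L=foxtrot R=foxtrot -> agree -> foxtrot
i=2: L=foxtrot R=foxtrot -> agree -> foxtrot
i=3: L=india=BASE, R=charlie -> take RIGHT -> charlie
i=4: L=alpha R=alpha -> agree -> alpha
i=5: L=delta R=delta -> agree -> delta
i=6: L=alpha R=alpha -> agree -> alpha
Index 1 -> foxtrot

Answer: foxtrot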